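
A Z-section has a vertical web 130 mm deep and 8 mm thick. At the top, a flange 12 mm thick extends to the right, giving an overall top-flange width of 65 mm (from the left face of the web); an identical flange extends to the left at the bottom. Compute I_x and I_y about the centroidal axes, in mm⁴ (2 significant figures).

Treat the section as a set of non-overlapping primitives; coordinates are from the bounding-box lower-left.
Web: 8 × 130, A = 1 040 mm², y = 65 mm, Ī = 1 464 667 mm⁴.
Top flange (beyond web): 57 × 12, A = 684 mm², y = 124 mm, Ī = 8 208 mm⁴.
Bottom flange (beyond web): 57 × 12, A = 684 mm², y = 6 mm, Ī = 8 208 mm⁴.
Centroid: ȳ = ΣA·y / ΣA = 65 mm.
Transfer each piece to the centroidal x-axis using Ī + A·d² with d = y − 65:
  web: d = 0 mm → contributes +1 464 667 mm⁴
  top flange (beyond web): d = 59 mm → contributes +2 389 212 mm⁴
  bottom flange (beyond web): d = -59 mm → contributes +2 389 212 mm⁴
Total I = 6 243 091 mm⁴.
For the y-axis: x̄ = 61 mm.
Repeating about the centroidal y-axis gives I_y = 1 820 883 mm⁴.

I_x ≈ 6.2 × 10⁶ mm⁴, I_y ≈ 1.8 × 10⁶ mm⁴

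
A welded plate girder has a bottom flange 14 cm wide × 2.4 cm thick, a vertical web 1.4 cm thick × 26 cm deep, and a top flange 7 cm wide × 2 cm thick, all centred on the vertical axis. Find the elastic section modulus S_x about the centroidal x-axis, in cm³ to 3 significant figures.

Break the section into simple shapes (no overlaps), measuring from the bottom-left corner of the bounding box.
Bottom plate: 14 × 2.4, A = 33.6 cm², y = 1.2 cm, Ī = 16.128 cm⁴.
Web plate: 1.4 × 26, A = 36.4 cm², y = 15.4 cm, Ī = 2050.5 cm⁴.
Top plate: 7 × 2, A = 14 cm², y = 29.4 cm, Ī = 4.6667 cm⁴.
Centroid: ȳ = ΣA·y / ΣA = 12.053 cm.
Transfer each piece to the centroidal x-axis using Ī + A·d² with d = y − 12.053:
  bottom plate: d = -10.853 cm → contributes +3 974 cm⁴
  web plate: d = 3.3467 cm → contributes +2458.2 cm⁴
  top plate: d = 17.347 cm → contributes +4217.4 cm⁴
Total I = 10 650 cm⁴.
Extreme fibre distance c = 18.347 cm; S = I/c = 580.47 cm³.

S_x ≈ 580 cm³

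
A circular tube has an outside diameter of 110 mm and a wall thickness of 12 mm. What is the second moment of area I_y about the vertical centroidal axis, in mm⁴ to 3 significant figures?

I_y ≈ 4.50 × 10⁶ mm⁴

Break the section into simple shapes (no overlaps), measuring from the bottom-left corner of the bounding box.
Outer circle: ⌀110, A = 9503.3 mm², x = 55 mm, Ī = 7 186 884 mm⁴.
Bore (subtracted): ⌀86, A = 5808.8 mm², x = 55 mm, Ī = 2 685 120 mm⁴.
By symmetry the centroid is at mid-width, x̄ = 55 mm.
All pieces are centred on the vertical centroidal axis, so I = ΣĪ (holes subtracted) = 4 501 764 mm⁴.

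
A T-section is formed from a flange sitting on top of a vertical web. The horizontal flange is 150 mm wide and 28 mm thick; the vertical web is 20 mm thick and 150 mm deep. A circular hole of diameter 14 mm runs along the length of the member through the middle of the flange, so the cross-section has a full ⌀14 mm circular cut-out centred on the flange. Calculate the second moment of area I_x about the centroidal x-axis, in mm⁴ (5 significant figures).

I_x ≈ 1.9543 × 10⁷ mm⁴

Treat the section as a set of non-overlapping primitives; coordinates are from the bounding-box lower-left.
Flange: 150 × 28, A = 4 200 mm², y = 164 mm, Ī = 274 400 mm⁴.
Web: 20 × 150, A = 3 000 mm², y = 75 mm, Ī = 5 625 000 mm⁴.
Hole (subtracted): ⌀14, A = 153.938 mm², y = 164 mm, Ī = 1885.741 mm⁴.
Centroid: ȳ = ΣA·y / ΣA = 126.1065 mm.
Transfer each piece to the centroidal x-axis using Ī + A·d² with d = y − 126.1065:
  flange: d = 37.89351 mm → contributes +6 305 255 mm⁴
  web: d = -51.10649 mm → contributes +13 460 621 mm⁴
  hole: d = 37.89351 mm → contributes −222928.1 mm⁴
Total I = 19 542 948 mm⁴.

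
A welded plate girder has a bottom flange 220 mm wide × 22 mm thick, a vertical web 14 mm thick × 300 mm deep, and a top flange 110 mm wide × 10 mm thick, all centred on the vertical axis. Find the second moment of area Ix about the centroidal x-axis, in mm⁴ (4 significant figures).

Decompose the section into non-overlapping parts with the origin at the bottom-left of its bounding rectangle.
Bottom plate: 220 × 22, A = 4 840 mm², y = 11 mm, Ī = 195 213 mm⁴.
Web plate: 14 × 300, A = 4 200 mm², y = 172 mm, Ī = 31 500 000 mm⁴.
Top plate: 110 × 10, A = 1 100 mm², y = 327 mm, Ī = 9166.67 mm⁴.
Centroid: ȳ = ΣA·y / ΣA = 111.966 mm.
Transfer each piece to the centroidal x-axis using Ī + A·d² with d = y − 111.966:
  bottom plate: d = -100.966 mm → contributes +49 535 277 mm⁴
  web plate: d = 60.0335 mm → contributes +46 636 904 mm⁴
  top plate: d = 215.034 mm → contributes +50 872 528 mm⁴
Total I = 147 044 709 mm⁴.

Ix ≈ 1.470 × 10⁸ mm⁴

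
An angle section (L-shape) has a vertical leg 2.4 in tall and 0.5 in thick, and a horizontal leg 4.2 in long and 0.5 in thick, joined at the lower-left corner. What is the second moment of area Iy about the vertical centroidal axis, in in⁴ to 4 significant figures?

Decompose the section into non-overlapping parts with the origin at the bottom-left of its bounding rectangle.
Vertical leg: 0.5 × 2.4, A = 1.2 in², x = 0.25 in, Ī = 0.025 in⁴.
Horizontal leg (remainder): 3.7 × 0.5, A = 1.85 in², x = 2.35 in, Ī = 2.11054 in⁴.
Centroid: x̄ = ΣA·x / ΣA = 1.52377 in.
Transfer each piece to the vertical centroidal axis using Ī + A·d² with d = x − 1.52377:
  vertical leg: d = -1.27377 in → contributes +1.97199 in⁴
  horizontal leg (remainder): d = 0.82623 in → contributes +3.37345 in⁴
Total I = 5.34544 in⁴.

Iy ≈ 5.345 in⁴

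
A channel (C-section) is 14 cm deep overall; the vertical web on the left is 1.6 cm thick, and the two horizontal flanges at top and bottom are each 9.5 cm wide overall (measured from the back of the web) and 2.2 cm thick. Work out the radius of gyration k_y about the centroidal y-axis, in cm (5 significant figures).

k_y ≈ 2.9365 cm

Decompose the section into non-overlapping parts with the origin at the bottom-left of its bounding rectangle.
Web: 1.6 × 14, A = 22.4 cm², x = 0.8 cm, Ī = 4.778667 cm⁴.
Top flange (beyond web): 7.9 × 2.2, A = 17.38 cm², x = 5.55 cm, Ī = 90.39048 cm⁴.
Bottom flange (beyond web): 7.9 × 2.2, A = 17.38 cm², x = 5.55 cm, Ī = 90.39048 cm⁴.
Centroid: x̄ = ΣA·x / ΣA = 3.688558 cm.
Transfer each piece to the centroidal y-axis using Ī + A·d² with d = x − 3.688558:
  web: d = -2.888558 cm → contributes +191.6791 cm⁴
  top flange (beyond web): d = 1.861442 cm → contributes +150.6116 cm⁴
  bottom flange (beyond web): d = 1.861442 cm → contributes +150.6116 cm⁴
Total I = 492.9023 cm⁴.
Radius of gyration: k = √(I/A) = √(492.9023 / 57.16) = 2.936529 cm.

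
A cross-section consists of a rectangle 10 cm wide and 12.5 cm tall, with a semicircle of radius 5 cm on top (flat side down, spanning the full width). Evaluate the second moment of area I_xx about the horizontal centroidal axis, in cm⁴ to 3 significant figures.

Decompose the section into non-overlapping parts with the origin at the bottom-left of its bounding rectangle.
Rectangular body: 10 × 12.5, A = 125 cm², y = 6.25 cm, Ī = 1627.6 cm⁴.
Semicircular cap: semicircle r = 5, A = 39.27 cm², y = 14.622 cm, Ī = 68.598 cm⁴.
Centroid: ȳ = ΣA·y / ΣA = 8.2514 cm.
Transfer each piece to the horizontal centroidal axis using Ī + A·d² with d = y − 8.2514:
  rectangular body: d = -2.0014 cm → contributes +2128.3 cm⁴
  semicircular cap: d = 6.3707 cm → contributes +1662.4 cm⁴
Total I = 3790.7 cm⁴.

I_xx ≈ 3790 cm⁴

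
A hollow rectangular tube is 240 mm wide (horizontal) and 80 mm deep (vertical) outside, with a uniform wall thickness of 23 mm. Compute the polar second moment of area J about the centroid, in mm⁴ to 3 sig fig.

J ≈ 8.11 × 10⁷ mm⁴

Decompose the section into non-overlapping parts with the origin at the bottom-left of its bounding rectangle.
Outer rectangle: 240 × 80, A = 19 200 mm², y = 40 mm, Ī = 10 240 000 mm⁴.
Inner void (subtracted): 194 × 34, A = 6 596 mm², y = 40 mm, Ī = 635 415 mm⁴.
By symmetry the centroid is at mid-height, ȳ = 40 mm.
All pieces are centred on the centroidal x-axis, so I = ΣĪ (holes subtracted) = 9 604 585 mm⁴.
Repeating about the centroidal y-axis gives I_y = 71 472 745 mm⁴.
Polar second moment: J = I_x + I_y = 81 077 331 mm⁴.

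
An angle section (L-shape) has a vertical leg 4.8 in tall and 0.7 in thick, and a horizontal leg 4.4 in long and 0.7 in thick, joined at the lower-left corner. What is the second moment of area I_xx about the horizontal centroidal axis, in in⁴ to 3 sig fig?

Split into non-overlapping primitives; take the origin at the lower-left of the bounding box.
Vertical leg: 0.7 × 4.8, A = 3.36 in², y = 2.4 in, Ī = 6.4512 in⁴.
Horizontal leg (remainder): 3.7 × 0.7, A = 2.59 in², y = 0.35 in, Ī = 0.10576 in⁴.
Centroid: ȳ = ΣA·y / ΣA = 1.5076 in.
Transfer each piece to the horizontal centroidal axis using Ī + A·d² with d = y − 1.5076:
  vertical leg: d = 0.89235 in → contributes +9.1267 in⁴
  horizontal leg (remainder): d = -1.1576 in → contributes +3.5767 in⁴
Total I = 12.703 in⁴.

I_xx ≈ 12.7 in⁴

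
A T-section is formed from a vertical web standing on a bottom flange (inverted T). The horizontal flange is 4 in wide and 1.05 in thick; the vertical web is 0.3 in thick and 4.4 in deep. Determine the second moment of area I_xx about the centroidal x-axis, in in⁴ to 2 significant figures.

I_xx ≈ 10 in⁴

Split into non-overlapping primitives; take the origin at the lower-left of the bounding box.
Flange: 4 × 1.05, A = 4.2 in², y = 0.525 in, Ī = 0.3859 in⁴.
Web: 0.3 × 4.4, A = 1.32 in², y = 3.25 in, Ī = 2.13 in⁴.
Centroid: ȳ = ΣA·y / ΣA = 1.177 in.
Transfer each piece to the centroidal x-axis using Ī + A·d² with d = y − 1.177:
  flange: d = -0.6516 in → contributes +2.169 in⁴
  web: d = 2.073 in → contributes +7.804 in⁴
Total I = 9.973 in⁴.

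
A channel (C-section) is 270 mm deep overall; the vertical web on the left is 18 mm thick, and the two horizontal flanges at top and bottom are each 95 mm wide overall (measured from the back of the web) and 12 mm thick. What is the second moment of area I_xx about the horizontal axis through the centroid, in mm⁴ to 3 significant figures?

Break the section into simple shapes (no overlaps), measuring from the bottom-left corner of the bounding box.
Web: 18 × 270, A = 4 860 mm², y = 135 mm, Ī = 29 524 500 mm⁴.
Top flange (beyond web): 77 × 12, A = 924 mm², y = 264 mm, Ī = 11 088 mm⁴.
Bottom flange (beyond web): 77 × 12, A = 924 mm², y = 6 mm, Ī = 11 088 mm⁴.
By symmetry the centroid is at mid-height, ȳ = 135 mm.
Transfer each piece to the horizontal axis through the centroid using Ī + A·d² with d = y − 135:
  web: d = 0 mm → contributes +29 524 500 mm⁴
  top flange (beyond web): d = 129 mm → contributes +15 387 372 mm⁴
  bottom flange (beyond web): d = -129 mm → contributes +15 387 372 mm⁴
Total I = 60 299 244 mm⁴.

I_xx ≈ 6.03 × 10⁷ mm⁴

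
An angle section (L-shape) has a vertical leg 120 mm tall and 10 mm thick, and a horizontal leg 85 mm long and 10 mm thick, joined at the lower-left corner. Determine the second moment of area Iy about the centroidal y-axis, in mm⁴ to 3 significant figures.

Iy ≈ 1.20 × 10⁶ mm⁴

Decompose the section into non-overlapping parts with the origin at the bottom-left of its bounding rectangle.
Vertical leg: 10 × 120, A = 1 200 mm², x = 5 mm, Ī = 10 000 mm⁴.
Horizontal leg (remainder): 75 × 10, A = 750 mm², x = 47.5 mm, Ī = 351 563 mm⁴.
Centroid: x̄ = ΣA·x / ΣA = 21.346 mm.
Transfer each piece to the centroidal y-axis using Ī + A·d² with d = x − 21.346:
  vertical leg: d = -16.346 mm → contributes +330 636 mm⁴
  horizontal leg (remainder): d = 26.154 mm → contributes +864 580 mm⁴
Total I = 1 195 216 mm⁴.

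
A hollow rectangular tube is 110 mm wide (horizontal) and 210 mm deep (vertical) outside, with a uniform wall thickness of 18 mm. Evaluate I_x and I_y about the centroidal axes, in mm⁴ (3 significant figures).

Decompose the section into non-overlapping parts with the origin at the bottom-left of its bounding rectangle.
Outer rectangle: 110 × 210, A = 23 100 mm², y = 105 mm, Ī = 84 892 500 mm⁴.
Inner void (subtracted): 74 × 174, A = 12 876 mm², y = 105 mm, Ī = 32 486 148 mm⁴.
By symmetry the centroid is at mid-height, ȳ = 105 mm.
All pieces are centred on the centroidal x-axis, so I = ΣĪ (holes subtracted) = 52 406 352 mm⁴.
Repeating about the centroidal y-axis gives I_y = 17 416 752 mm⁴.

I_x ≈ 5.24 × 10⁷ mm⁴, I_y ≈ 1.74 × 10⁷ mm⁴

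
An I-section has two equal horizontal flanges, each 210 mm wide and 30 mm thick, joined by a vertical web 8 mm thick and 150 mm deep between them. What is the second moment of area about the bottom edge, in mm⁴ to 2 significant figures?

Treat the section as a set of non-overlapping primitives; coordinates are from the bounding-box lower-left.
Bottom flange: 210 × 30, A = 6 300 mm², y = 15 mm, Ī = 472 500 mm⁴.
Web: 8 × 150, A = 1 200 mm², y = 105 mm, Ī = 2 250 000 mm⁴.
Top flange: 210 × 30, A = 6 300 mm², y = 195 mm, Ī = 472 500 mm⁴.
Transfer each piece to the bottom edge using Ī + A·d² with d = y − 0:
  bottom flange: d = 15 mm → contributes +1 890 000 mm⁴
  web: d = 105 mm → contributes +15 480 000 mm⁴
  top flange: d = 195 mm → contributes +240 030 000 mm⁴
Total I = 257 400 000 mm⁴.

I_base ≈ 2.6 × 10⁸ mm⁴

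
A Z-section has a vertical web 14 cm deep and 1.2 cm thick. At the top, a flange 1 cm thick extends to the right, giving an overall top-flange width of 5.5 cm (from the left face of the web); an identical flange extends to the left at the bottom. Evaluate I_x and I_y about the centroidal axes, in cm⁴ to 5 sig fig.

Split into non-overlapping primitives; take the origin at the lower-left of the bounding box.
Web: 1.2 × 14, A = 16.8 cm², y = 7 cm, Ī = 274.4 cm⁴.
Top flange (beyond web): 4.3 × 1, A = 4.3 cm², y = 13.5 cm, Ī = 0.3583333 cm⁴.
Bottom flange (beyond web): 4.3 × 1, A = 4.3 cm², y = 0.5 cm, Ī = 0.3583333 cm⁴.
Centroid: ȳ = ΣA·y / ΣA = 7 cm.
Transfer each piece to the centroidal x-axis using Ī + A·d² with d = y − 7:
  web: d = 0 cm → contributes +274.4 cm⁴
  top flange (beyond web): d = 6.5 cm → contributes +182.0333 cm⁴
  bottom flange (beyond web): d = -6.5 cm → contributes +182.0333 cm⁴
Total I = 638.4667 cm⁴.
For the y-axis: x̄ = 4.9 cm.
Repeating about the centroidal y-axis gives I_y = 80.30467 cm⁴.

I_x ≈ 638.47 cm⁴, I_y ≈ 80.305 cm⁴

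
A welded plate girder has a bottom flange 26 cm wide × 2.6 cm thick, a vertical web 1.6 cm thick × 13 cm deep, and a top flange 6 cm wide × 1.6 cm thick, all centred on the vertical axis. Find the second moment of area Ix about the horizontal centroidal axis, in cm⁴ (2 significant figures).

Break the section into simple shapes (no overlaps), measuring from the bottom-left corner of the bounding box.
Bottom plate: 26 × 2.6, A = 67.6 cm², y = 1.3 cm, Ī = 38.08 cm⁴.
Web plate: 1.6 × 13, A = 20.8 cm², y = 9.1 cm, Ī = 292.9 cm⁴.
Top plate: 6 × 1.6, A = 9.6 cm², y = 16.4 cm, Ī = 2.048 cm⁴.
Centroid: ȳ = ΣA·y / ΣA = 4.435 cm.
Transfer each piece to the horizontal centroidal axis using Ī + A·d² with d = y − 4.435:
  bottom plate: d = -3.135 cm → contributes +702.3 cm⁴
  web plate: d = 4.665 cm → contributes +745.6 cm⁴
  top plate: d = 11.97 cm → contributes +1 376 cm⁴
Total I = 2 824 cm⁴.

Ix ≈ 2800 cm⁴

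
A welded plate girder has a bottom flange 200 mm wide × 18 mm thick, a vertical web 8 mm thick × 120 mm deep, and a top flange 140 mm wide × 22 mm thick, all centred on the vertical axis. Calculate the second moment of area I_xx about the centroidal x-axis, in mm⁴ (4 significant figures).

I_xx ≈ 3.392 × 10⁷ mm⁴

Break the section into simple shapes (no overlaps), measuring from the bottom-left corner of the bounding box.
Bottom plate: 200 × 18, A = 3 600 mm², y = 9 mm, Ī = 97 200 mm⁴.
Web plate: 8 × 120, A = 960 mm², y = 78 mm, Ī = 1 152 000 mm⁴.
Top plate: 140 × 22, A = 3 080 mm², y = 149 mm, Ī = 124 227 mm⁴.
Centroid: ȳ = ΣA·y / ΣA = 74.1099 mm.
Transfer each piece to the centroidal x-axis using Ī + A·d² with d = y − 74.1099:
  bottom plate: d = -65.1099 mm → contributes +15 358 699 mm⁴
  web plate: d = 3.89005 mm → contributes +1 166 527 mm⁴
  top plate: d = 74.8901 mm → contributes +17 398 468 mm⁴
Total I = 33 923 694 mm⁴.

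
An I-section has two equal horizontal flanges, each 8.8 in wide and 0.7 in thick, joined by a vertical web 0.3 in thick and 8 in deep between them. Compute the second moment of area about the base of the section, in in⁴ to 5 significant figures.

I_base ≈ 571.59 in⁴

Break the section into simple shapes (no overlaps), measuring from the bottom-left corner of the bounding box.
Bottom flange: 8.8 × 0.7, A = 6.16 in², y = 0.35 in, Ī = 0.2515333 in⁴.
Web: 0.3 × 8, A = 2.4 in², y = 4.7 in, Ī = 12.8 in⁴.
Top flange: 8.8 × 0.7, A = 6.16 in², y = 9.05 in, Ī = 0.2515333 in⁴.
Transfer each piece to the bottom edge using Ī + A·d² with d = y − 0:
  bottom flange: d = 0.35 in → contributes +1.006133 in⁴
  web: d = 4.7 in → contributes +65.816 in⁴
  top flange: d = 9.05 in → contributes +504.7709 in⁴
Total I = 571.5931 in⁴.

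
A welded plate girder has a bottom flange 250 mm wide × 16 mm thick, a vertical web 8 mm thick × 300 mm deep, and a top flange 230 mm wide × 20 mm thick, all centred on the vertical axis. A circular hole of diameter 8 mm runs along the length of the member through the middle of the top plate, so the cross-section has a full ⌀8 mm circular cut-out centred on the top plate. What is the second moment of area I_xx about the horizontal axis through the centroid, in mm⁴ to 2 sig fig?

Decompose the section into non-overlapping parts with the origin at the bottom-left of its bounding rectangle.
Bottom plate: 250 × 16, A = 4 000 mm², y = 8 mm, Ī = 85 333 mm⁴.
Web plate: 8 × 300, A = 2 400 mm², y = 166 mm, Ī = 18 000 000 mm⁴.
Top plate: 230 × 20, A = 4 600 mm², y = 326 mm, Ī = 153 333 mm⁴.
Hole (subtracted): ⌀8, A = 50.27 mm², y = 326 mm, Ī = 201.1 mm⁴.
Centroid: ȳ = ΣA·y / ΣA = 174.8 mm.
Transfer each piece to the horizontal axis through the centroid using Ī + A·d² with d = y − 174.8:
  bottom plate: d = -166.8 mm → contributes +111 325 535 mm⁴
  web plate: d = -8.763 mm → contributes +18 184 316 mm⁴
  top plate: d = 151.2 mm → contributes +105 366 797 mm⁴
  hole: d = 151.2 mm → contributes −1 149 898 mm⁴
Total I = 233 726 750 mm⁴.

I_xx ≈ 2.3 × 10⁸ mm⁴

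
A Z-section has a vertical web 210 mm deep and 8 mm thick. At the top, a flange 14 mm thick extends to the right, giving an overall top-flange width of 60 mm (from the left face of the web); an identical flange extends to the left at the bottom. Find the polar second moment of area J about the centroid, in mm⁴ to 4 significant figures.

Treat the section as a set of non-overlapping primitives; coordinates are from the bounding-box lower-left.
Web: 8 × 210, A = 1 680 mm², y = 105 mm, Ī = 6 174 000 mm⁴.
Top flange (beyond web): 52 × 14, A = 728 mm², y = 203 mm, Ī = 11890.7 mm⁴.
Bottom flange (beyond web): 52 × 14, A = 728 mm², y = 7 mm, Ī = 11890.7 mm⁴.
Centroid: ȳ = ΣA·y / ΣA = 105 mm.
Transfer each piece to the centroidal x-axis using Ī + A·d² with d = y − 105:
  web: d = 0 mm → contributes +6 174 000 mm⁴
  top flange (beyond web): d = 98 mm → contributes +7 003 603 mm⁴
  bottom flange (beyond web): d = -98 mm → contributes +7 003 603 mm⁴
Total I = 20 181 205 mm⁴.
For the y-axis: x̄ = 56 mm.
Repeating about the centroidal y-axis gives I_y = 1 647 445 mm⁴.
Polar second moment: J = I_x + I_y = 21 828 651 mm⁴.

J ≈ 2.183 × 10⁷ mm⁴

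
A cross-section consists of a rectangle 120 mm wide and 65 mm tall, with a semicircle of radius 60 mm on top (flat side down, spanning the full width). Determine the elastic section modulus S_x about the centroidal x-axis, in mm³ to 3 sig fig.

Decompose the section into non-overlapping parts with the origin at the bottom-left of its bounding rectangle.
Rectangular body: 120 × 65, A = 7 800 mm², y = 32.5 mm, Ī = 2 746 250 mm⁴.
Semicircular cap: semicircle r = 60, A = 5654.9 mm², y = 90.465 mm, Ī = 1 422 450 mm⁴.
Centroid: ȳ = ΣA·y / ΣA = 56.862 mm.
Transfer each piece to the centroidal x-axis using Ī + A·d² with d = y − 56.862:
  rectangular body: d = -24.362 mm → contributes +7 375 484 mm⁴
  semicircular cap: d = 33.603 mm → contributes +7 807 751 mm⁴
Total I = 15 183 234 mm⁴.
Extreme fibre distance c = 68.138 mm; S = I/c = 222 830 mm³.

S_x ≈ 2.23 × 10⁵ mm³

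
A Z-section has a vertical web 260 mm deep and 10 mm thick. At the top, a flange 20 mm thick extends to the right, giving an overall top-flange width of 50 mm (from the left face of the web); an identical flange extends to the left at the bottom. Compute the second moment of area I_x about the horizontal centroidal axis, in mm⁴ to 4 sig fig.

Split into non-overlapping primitives; take the origin at the lower-left of the bounding box.
Web: 10 × 260, A = 2 600 mm², y = 130 mm, Ī = 14 646 667 mm⁴.
Top flange (beyond web): 40 × 20, A = 800 mm², y = 250 mm, Ī = 26666.7 mm⁴.
Bottom flange (beyond web): 40 × 20, A = 800 mm², y = 10 mm, Ī = 26666.7 mm⁴.
Centroid: ȳ = ΣA·y / ΣA = 130 mm.
Transfer each piece to the horizontal centroidal axis using Ī + A·d² with d = y − 130:
  web: d = 0 mm → contributes +14 646 667 mm⁴
  top flange (beyond web): d = 120 mm → contributes +11 546 667 mm⁴
  bottom flange (beyond web): d = -120 mm → contributes +11 546 667 mm⁴
Total I = 37 740 000 mm⁴.

I_x ≈ 3.774 × 10⁷ mm⁴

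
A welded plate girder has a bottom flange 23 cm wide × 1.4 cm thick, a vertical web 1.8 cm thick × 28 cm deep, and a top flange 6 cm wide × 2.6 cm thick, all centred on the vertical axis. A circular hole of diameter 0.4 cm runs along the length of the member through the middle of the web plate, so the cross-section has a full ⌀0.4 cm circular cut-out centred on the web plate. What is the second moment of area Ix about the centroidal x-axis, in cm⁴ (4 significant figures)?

Split into non-overlapping primitives; take the origin at the lower-left of the bounding box.
Bottom plate: 23 × 1.4, A = 32.2 cm², y = 0.7 cm, Ī = 5.25933 cm⁴.
Web plate: 1.8 × 28, A = 50.4 cm², y = 15.4 cm, Ī = 3292.8 cm⁴.
Top plate: 6 × 2.6, A = 15.6 cm², y = 30.7 cm, Ī = 8.788 cm⁴.
Hole (subtracted): ⌀0.4, A = 0.125664 cm², y = 15.4 cm, Ī = 0.00125664 cm⁴.
Centroid: ȳ = ΣA·y / ΣA = 13.0073 cm.
Transfer each piece to the centroidal x-axis using Ī + A·d² with d = y − 13.0073:
  bottom plate: d = -12.3073 cm → contributes +4882.6 cm⁴
  web plate: d = 2.39267 cm → contributes +3581.33 cm⁴
  top plate: d = 17.6927 cm → contributes +4892.07 cm⁴
  hole: d = 2.39267 cm → contributes −0.720668 cm⁴
Total I = 13355.3 cm⁴.

Ix ≈ 1.336 × 10⁴ cm⁴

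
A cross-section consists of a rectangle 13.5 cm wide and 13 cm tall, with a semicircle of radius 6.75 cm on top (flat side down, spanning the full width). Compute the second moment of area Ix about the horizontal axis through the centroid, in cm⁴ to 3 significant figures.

Decompose the section into non-overlapping parts with the origin at the bottom-left of its bounding rectangle.
Rectangular body: 13.5 × 13, A = 175.5 cm², y = 6.5 cm, Ī = 2471.6 cm⁴.
Semicircular cap: semicircle r = 6.75, A = 71.569 cm², y = 15.865 cm, Ī = 227.85 cm⁴.
Centroid: ȳ = ΣA·y / ΣA = 9.2127 cm.
Transfer each piece to the horizontal axis through the centroid using Ī + A·d² with d = y − 9.2127:
  rectangular body: d = -2.7127 cm → contributes +3763.1 cm⁴
  semicircular cap: d = 6.6521 cm → contributes +3394.8 cm⁴
Total I = 7157.9 cm⁴.

Ix ≈ 7160 cm⁴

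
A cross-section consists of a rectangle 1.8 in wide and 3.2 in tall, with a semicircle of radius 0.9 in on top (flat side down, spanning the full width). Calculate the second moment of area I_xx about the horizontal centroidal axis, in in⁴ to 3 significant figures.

I_xx ≈ 9.08 in⁴

Break the section into simple shapes (no overlaps), measuring from the bottom-left corner of the bounding box.
Rectangular body: 1.8 × 3.2, A = 5.76 in², y = 1.6 in, Ī = 4.9152 in⁴.
Semicircular cap: semicircle r = 0.9, A = 1.2723 in², y = 3.582 in, Ī = 0.072012 in⁴.
Centroid: ȳ = ΣA·y / ΣA = 1.9586 in.
Transfer each piece to the horizontal centroidal axis using Ī + A·d² with d = y − 1.9586:
  rectangular body: d = -0.35859 in → contributes +5.6559 in⁴
  semicircular cap: d = 1.6234 in → contributes +3.4251 in⁴
Total I = 9.081 in⁴.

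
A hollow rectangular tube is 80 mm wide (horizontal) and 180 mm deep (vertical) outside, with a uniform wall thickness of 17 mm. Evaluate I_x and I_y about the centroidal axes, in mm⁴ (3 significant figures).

I_x ≈ 2.70 × 10⁷ mm⁴, I_y ≈ 6.50 × 10⁶ mm⁴

Split into non-overlapping primitives; take the origin at the lower-left of the bounding box.
Outer rectangle: 80 × 180, A = 14 400 mm², y = 90 mm, Ī = 38 880 000 mm⁴.
Inner void (subtracted): 46 × 146, A = 6 716 mm², y = 90 mm, Ī = 11 929 855 mm⁴.
By symmetry the centroid is at mid-height, ȳ = 90 mm.
All pieces are centred on the centroidal x-axis, so I = ΣĪ (holes subtracted) = 26 950 145 mm⁴.
Repeating about the centroidal y-axis gives I_y = 6 495 745 mm⁴.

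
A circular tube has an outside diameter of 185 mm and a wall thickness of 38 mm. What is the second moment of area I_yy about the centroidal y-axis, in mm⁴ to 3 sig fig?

Break the section into simple shapes (no overlaps), measuring from the bottom-left corner of the bounding box.
Outer circle: ⌀185, A = 26 880 mm², x = 92.5 mm, Ī = 57 498 539 mm⁴.
Bore (subtracted): ⌀109, A = 9331.3 mm², x = 92.5 mm, Ī = 6 929 085 mm⁴.
By symmetry the centroid is at mid-width, x̄ = 92.5 mm.
All pieces are centred on the centroidal y-axis, so I = ΣĪ (holes subtracted) = 50 569 454 mm⁴.

I_yy ≈ 5.06 × 10⁷ mm⁴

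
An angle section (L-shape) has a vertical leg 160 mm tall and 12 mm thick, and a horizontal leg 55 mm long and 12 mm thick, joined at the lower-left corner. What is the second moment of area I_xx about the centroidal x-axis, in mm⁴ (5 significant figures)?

Treat the section as a set of non-overlapping primitives; coordinates are from the bounding-box lower-left.
Vertical leg: 12 × 160, A = 1 920 mm², y = 80 mm, Ī = 4 096 000 mm⁴.
Horizontal leg (remainder): 43 × 12, A = 516 mm², y = 6 mm, Ī = 6 192 mm⁴.
Centroid: ȳ = ΣA·y / ΣA = 64.32512 mm.
Transfer each piece to the centroidal x-axis using Ī + A·d² with d = y − 64.32512:
  vertical leg: d = 15.67488 mm → contributes +4 567 747 mm⁴
  horizontal leg (remainder): d = -58.32512 mm → contributes +1 761 531 mm⁴
Total I = 6 329 279 mm⁴.

I_xx ≈ 6.3293 × 10⁶ mm⁴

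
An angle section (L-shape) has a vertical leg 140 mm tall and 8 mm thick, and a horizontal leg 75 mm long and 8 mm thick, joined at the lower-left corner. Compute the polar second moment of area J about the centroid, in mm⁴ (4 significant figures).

Treat the section as a set of non-overlapping primitives; coordinates are from the bounding-box lower-left.
Vertical leg: 8 × 140, A = 1 120 mm², y = 70 mm, Ī = 1 829 333 mm⁴.
Horizontal leg (remainder): 67 × 8, A = 536 mm², y = 4 mm, Ī = 2858.67 mm⁴.
Centroid: ȳ = ΣA·y / ΣA = 48.6377 mm.
Transfer each piece to the centroidal x-axis using Ī + A·d² with d = y − 48.6377:
  vertical leg: d = 21.3623 mm → contributes +2 340 444 mm⁴
  horizontal leg (remainder): d = -44.6377 mm → contributes +1 070 851 mm⁴
Total I = 3 411 295 mm⁴.
For the y-axis: x̄ = 16.1377 mm.
Repeating about the centroidal y-axis gives I_y = 716 265 mm⁴.
Polar second moment: J = I_x + I_y = 4 127 559 mm⁴.

J ≈ 4.128 × 10⁶ mm⁴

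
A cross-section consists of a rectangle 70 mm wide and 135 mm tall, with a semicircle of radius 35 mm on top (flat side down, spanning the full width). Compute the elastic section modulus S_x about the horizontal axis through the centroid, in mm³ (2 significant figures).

S_x ≈ 2.9 × 10⁵ mm³

Decompose the section into non-overlapping parts with the origin at the bottom-left of its bounding rectangle.
Rectangular body: 70 × 135, A = 9 450 mm², y = 67.5 mm, Ī = 14 352 188 mm⁴.
Semicircular cap: semicircle r = 35, A = 1 924 mm², y = 149.9 mm, Ī = 164 704 mm⁴.
Centroid: ȳ = ΣA·y / ΣA = 81.43 mm.
Transfer each piece to the horizontal axis through the centroid using Ī + A·d² with d = y − 81.43:
  rectangular body: d = -13.93 mm → contributes +16 186 504 mm⁴
  semicircular cap: d = 68.42 mm → contributes +9 173 156 mm⁴
Total I = 25 359 660 mm⁴.
Extreme fibre distance c = 88.57 mm; S = I/c = 286 331 mm³.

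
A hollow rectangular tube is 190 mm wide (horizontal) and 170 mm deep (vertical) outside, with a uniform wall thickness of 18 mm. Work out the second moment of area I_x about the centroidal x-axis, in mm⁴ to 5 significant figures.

I_x ≈ 4.6911 × 10⁷ mm⁴

Decompose the section into non-overlapping parts with the origin at the bottom-left of its bounding rectangle.
Outer rectangle: 190 × 170, A = 32 300 mm², y = 85 mm, Ī = 77 789 167 mm⁴.
Inner void (subtracted): 154 × 134, A = 20 636 mm², y = 85 mm, Ī = 30 878 335 mm⁴.
By symmetry the centroid is at mid-height, ȳ = 85 mm.
All pieces are centred on the centroidal x-axis, so I = ΣĪ (holes subtracted) = 46 910 832 mm⁴.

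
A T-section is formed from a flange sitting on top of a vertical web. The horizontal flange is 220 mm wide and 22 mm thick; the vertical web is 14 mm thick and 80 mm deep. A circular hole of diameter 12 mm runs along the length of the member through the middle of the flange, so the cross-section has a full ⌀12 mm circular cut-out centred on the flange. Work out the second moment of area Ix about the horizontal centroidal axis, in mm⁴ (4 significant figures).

Ix ≈ 3.147 × 10⁶ mm⁴

Break the section into simple shapes (no overlaps), measuring from the bottom-left corner of the bounding box.
Flange: 220 × 22, A = 4 840 mm², y = 91 mm, Ī = 195 213 mm⁴.
Web: 14 × 80, A = 1 120 mm², y = 40 mm, Ī = 597 333 mm⁴.
Hole (subtracted): ⌀12, A = 113.097 mm², y = 91 mm, Ī = 1017.88 mm⁴.
Centroid: ȳ = ΣA·y / ΣA = 81.2307 mm.
Transfer each piece to the horizontal centroidal axis using Ī + A·d² with d = y − 81.2307:
  flange: d = 9.76927 mm → contributes +657 137 mm⁴
  web: d = -41.2307 mm → contributes +2 501 303 mm⁴
  hole: d = 9.76927 mm → contributes −11811.7 mm⁴
Total I = 3 146 628 mm⁴.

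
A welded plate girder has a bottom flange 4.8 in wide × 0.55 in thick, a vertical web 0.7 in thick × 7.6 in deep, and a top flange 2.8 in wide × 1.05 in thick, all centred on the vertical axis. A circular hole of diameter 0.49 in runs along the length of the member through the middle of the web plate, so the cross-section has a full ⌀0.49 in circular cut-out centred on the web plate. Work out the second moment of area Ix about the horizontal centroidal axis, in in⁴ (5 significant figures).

Treat the section as a set of non-overlapping primitives; coordinates are from the bounding-box lower-left.
Bottom plate: 4.8 × 0.55, A = 2.64 in², y = 0.275 in, Ī = 0.06655 in⁴.
Web plate: 0.7 × 7.6, A = 5.32 in², y = 4.35 in, Ī = 25.60693 in⁴.
Top plate: 2.8 × 1.05, A = 2.94 in², y = 8.675 in, Ī = 0.2701125 in⁴.
Hole (subtracted): ⌀0.49, A = 0.1885741 in², y = 4.35 in, Ī = 0.00282979 in⁴.
Centroid: ȳ = ΣA·y / ΣA = 4.532749 in.
Transfer each piece to the horizontal centroidal axis using Ī + A·d² with d = y − 4.532749:
  bottom plate: d = -4.257749 in → contributes +47.92559 in⁴
  web plate: d = -0.1827488 in → contributes +25.78461 in⁴
  top plate: d = 4.142251 in → contributes +50.71535 in⁴
  hole: d = -0.1827488 in → contributes −0.009127621 in⁴
Total I = 124.4164 in⁴.

Ix ≈ 124.42 in⁴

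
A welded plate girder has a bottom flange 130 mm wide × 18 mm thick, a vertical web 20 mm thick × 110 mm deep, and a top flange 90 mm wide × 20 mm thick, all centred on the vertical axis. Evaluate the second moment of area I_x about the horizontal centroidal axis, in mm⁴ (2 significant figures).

I_x ≈ 1.9 × 10⁷ mm⁴

Split into non-overlapping primitives; take the origin at the lower-left of the bounding box.
Bottom plate: 130 × 18, A = 2 340 mm², y = 9 mm, Ī = 63 180 mm⁴.
Web plate: 20 × 110, A = 2 200 mm², y = 73 mm, Ī = 2 218 333 mm⁴.
Top plate: 90 × 20, A = 1 800 mm², y = 138 mm, Ī = 60 000 mm⁴.
Centroid: ȳ = ΣA·y / ΣA = 67.83 mm.
Transfer each piece to the horizontal centroidal axis using Ī + A·d² with d = y − 67.83:
  bottom plate: d = -58.83 mm → contributes +8 162 620 mm⁴
  web plate: d = 5.167 mm → contributes +2 277 073 mm⁴
  top plate: d = 70.17 mm → contributes +8 922 183 mm⁴
Total I = 19 361 876 mm⁴.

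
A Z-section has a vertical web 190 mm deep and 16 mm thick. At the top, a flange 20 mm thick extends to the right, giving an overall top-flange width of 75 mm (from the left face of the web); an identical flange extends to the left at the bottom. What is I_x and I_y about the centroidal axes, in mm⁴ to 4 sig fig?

Treat the section as a set of non-overlapping primitives; coordinates are from the bounding-box lower-left.
Web: 16 × 190, A = 3 040 mm², y = 95 mm, Ī = 9 145 333 mm⁴.
Top flange (beyond web): 59 × 20, A = 1 180 mm², y = 180 mm, Ī = 39333.3 mm⁴.
Bottom flange (beyond web): 59 × 20, A = 1 180 mm², y = 10 mm, Ī = 39333.3 mm⁴.
Centroid: ȳ = ΣA·y / ΣA = 95 mm.
Transfer each piece to the centroidal x-axis using Ī + A·d² with d = y − 95:
  web: d = 0 mm → contributes +9 145 333 mm⁴
  top flange (beyond web): d = 85 mm → contributes +8 564 833 mm⁴
  bottom flange (beyond web): d = -85 mm → contributes +8 564 833 mm⁴
Total I = 26 275 000 mm⁴.
For the y-axis: x̄ = 67 mm.
Repeating about the centroidal y-axis gives I_y = 4 068 200 mm⁴.

I_x ≈ 2.628 × 10⁷ mm⁴, I_y ≈ 4.068 × 10⁶ mm⁴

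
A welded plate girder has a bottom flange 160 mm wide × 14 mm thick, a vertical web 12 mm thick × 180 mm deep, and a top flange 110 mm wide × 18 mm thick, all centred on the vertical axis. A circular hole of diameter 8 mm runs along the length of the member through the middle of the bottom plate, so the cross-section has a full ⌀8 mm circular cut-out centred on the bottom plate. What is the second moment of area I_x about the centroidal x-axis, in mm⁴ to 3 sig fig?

I_x ≈ 4.59 × 10⁷ mm⁴

Treat the section as a set of non-overlapping primitives; coordinates are from the bounding-box lower-left.
Bottom plate: 160 × 14, A = 2 240 mm², y = 7 mm, Ī = 36 587 mm⁴.
Web plate: 12 × 180, A = 2 160 mm², y = 104 mm, Ī = 5 832 000 mm⁴.
Top plate: 110 × 18, A = 1 980 mm², y = 203 mm, Ī = 53 460 mm⁴.
Hole (subtracted): ⌀8, A = 50.265 mm², y = 7 mm, Ī = 201.06 mm⁴.
Centroid: ȳ = ΣA·y / ΣA = 101.41 mm.
Transfer each piece to the centroidal x-axis using Ī + A·d² with d = y − 101.41:
  bottom plate: d = -94.412 mm → contributes +20 002 915 mm⁴
  web plate: d = 2.5885 mm → contributes +5 846 472 mm⁴
  top plate: d = 101.59 mm → contributes +20 487 485 mm⁴
  hole: d = -94.412 mm → contributes −448 244 mm⁴
Total I = 45 888 628 mm⁴.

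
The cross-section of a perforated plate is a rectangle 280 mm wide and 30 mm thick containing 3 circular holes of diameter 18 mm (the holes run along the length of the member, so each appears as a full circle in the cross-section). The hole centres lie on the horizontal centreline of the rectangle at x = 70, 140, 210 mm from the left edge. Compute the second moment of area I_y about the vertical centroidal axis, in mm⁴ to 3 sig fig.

I_y ≈ 5.24 × 10⁷ mm⁴

Decompose the section into non-overlapping parts with the origin at the bottom-left of its bounding rectangle.
Plate: 280 × 30, A = 8 400 mm², x = 140 mm, Ī = 54 880 000 mm⁴.
Hole 1 (subtracted): ⌀18, A = 254.47 mm², x = 70 mm, Ī = 5 153 mm⁴.
Hole 2 (subtracted): ⌀18, A = 254.47 mm², x = 140 mm, Ī = 5 153 mm⁴.
Hole 3 (subtracted): ⌀18, A = 254.47 mm², x = 210 mm, Ī = 5 153 mm⁴.
By symmetry the centroid is at mid-width, x̄ = 140 mm.
Transfer each piece to the vertical centroidal axis using Ī + A·d² with d = x − 140:
  plate: d = 0 mm → contributes +54 880 000 mm⁴
  hole 1: d = -70 mm → contributes −1 252 051 mm⁴
  hole 2: d = 0 mm → contributes −5 153 mm⁴
  hole 3: d = 70 mm → contributes −1 252 051 mm⁴
Total I = 52 370 745 mm⁴.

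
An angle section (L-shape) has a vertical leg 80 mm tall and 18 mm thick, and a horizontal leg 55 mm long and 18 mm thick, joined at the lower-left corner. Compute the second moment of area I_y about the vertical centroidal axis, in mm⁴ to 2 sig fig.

I_y ≈ 4.6 × 10⁵ mm⁴

Decompose the section into non-overlapping parts with the origin at the bottom-left of its bounding rectangle.
Vertical leg: 18 × 80, A = 1 440 mm², x = 9 mm, Ī = 38 880 mm⁴.
Horizontal leg (remainder): 37 × 18, A = 666 mm², x = 36.5 mm, Ī = 75 980 mm⁴.
Centroid: x̄ = ΣA·x / ΣA = 17.7 mm.
Transfer each piece to the vertical centroidal axis using Ī + A·d² with d = x − 17.7:
  vertical leg: d = -8.697 mm → contributes +147 788 mm⁴
  horizontal leg (remainder): d = 18.8 mm → contributes +311 456 mm⁴
Total I = 459 244 mm⁴.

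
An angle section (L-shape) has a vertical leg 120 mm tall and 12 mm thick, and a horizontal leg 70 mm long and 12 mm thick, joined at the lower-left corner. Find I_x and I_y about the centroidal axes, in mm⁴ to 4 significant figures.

I_x ≈ 3.105 × 10⁶ mm⁴, I_y ≈ 7.872 × 10⁵ mm⁴

Split into non-overlapping primitives; take the origin at the lower-left of the bounding box.
Vertical leg: 12 × 120, A = 1 440 mm², y = 60 mm, Ī = 1 728 000 mm⁴.
Horizontal leg (remainder): 58 × 12, A = 696 mm², y = 6 mm, Ī = 8 352 mm⁴.
Centroid: ȳ = ΣA·y / ΣA = 42.4045 mm.
Transfer each piece to the centroidal x-axis using Ī + A·d² with d = y − 42.4045:
  vertical leg: d = 17.5955 mm → contributes +2 173 827 mm⁴
  horizontal leg (remainder): d = -36.4045 mm → contributes +930 752 mm⁴
Total I = 3 104 579 mm⁴.
For the y-axis: x̄ = 17.4045 mm.
Repeating about the centroidal y-axis gives I_y = 787 179 mm⁴.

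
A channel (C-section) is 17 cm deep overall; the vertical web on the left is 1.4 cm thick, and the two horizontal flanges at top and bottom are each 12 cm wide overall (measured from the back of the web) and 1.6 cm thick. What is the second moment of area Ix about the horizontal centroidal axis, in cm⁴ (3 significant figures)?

Ix ≈ 2590 cm⁴

Treat the section as a set of non-overlapping primitives; coordinates are from the bounding-box lower-left.
Web: 1.4 × 17, A = 23.8 cm², y = 8.5 cm, Ī = 573.18 cm⁴.
Top flange (beyond web): 10.6 × 1.6, A = 16.96 cm², y = 16.2 cm, Ī = 3.6181 cm⁴.
Bottom flange (beyond web): 10.6 × 1.6, A = 16.96 cm², y = 0.8 cm, Ī = 3.6181 cm⁴.
By symmetry the centroid is at mid-height, ȳ = 8.5 cm.
Transfer each piece to the horizontal centroidal axis using Ī + A·d² with d = y − 8.5:
  web: d = 0 cm → contributes +573.18 cm⁴
  top flange (beyond web): d = 7.7 cm → contributes +1009.2 cm⁴
  bottom flange (beyond web): d = -7.7 cm → contributes +1009.2 cm⁴
Total I = 2591.5 cm⁴.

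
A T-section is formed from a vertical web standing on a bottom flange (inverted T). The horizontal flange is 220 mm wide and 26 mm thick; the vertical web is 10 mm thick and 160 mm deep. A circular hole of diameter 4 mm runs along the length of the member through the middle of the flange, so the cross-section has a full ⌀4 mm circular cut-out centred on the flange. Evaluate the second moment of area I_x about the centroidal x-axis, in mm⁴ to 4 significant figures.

I_x ≈ 1.454 × 10⁷ mm⁴

Treat the section as a set of non-overlapping primitives; coordinates are from the bounding-box lower-left.
Flange: 220 × 26, A = 5 720 mm², y = 13 mm, Ī = 322 227 mm⁴.
Web: 10 × 160, A = 1 600 mm², y = 106 mm, Ī = 3 413 333 mm⁴.
Hole (subtracted): ⌀4, A = 12.5664 mm², y = 13 mm, Ī = 12.5664 mm⁴.
Centroid: ȳ = ΣA·y / ΣA = 33.3628 mm.
Transfer each piece to the centroidal x-axis using Ī + A·d² with d = y − 33.3628:
  flange: d = -20.3628 mm → contributes +2 693 994 mm⁴
  web: d = 72.6372 mm → contributes +11 855 188 mm⁴
  hole: d = -20.3628 mm → contributes −5223.15 mm⁴
Total I = 14 543 959 mm⁴.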